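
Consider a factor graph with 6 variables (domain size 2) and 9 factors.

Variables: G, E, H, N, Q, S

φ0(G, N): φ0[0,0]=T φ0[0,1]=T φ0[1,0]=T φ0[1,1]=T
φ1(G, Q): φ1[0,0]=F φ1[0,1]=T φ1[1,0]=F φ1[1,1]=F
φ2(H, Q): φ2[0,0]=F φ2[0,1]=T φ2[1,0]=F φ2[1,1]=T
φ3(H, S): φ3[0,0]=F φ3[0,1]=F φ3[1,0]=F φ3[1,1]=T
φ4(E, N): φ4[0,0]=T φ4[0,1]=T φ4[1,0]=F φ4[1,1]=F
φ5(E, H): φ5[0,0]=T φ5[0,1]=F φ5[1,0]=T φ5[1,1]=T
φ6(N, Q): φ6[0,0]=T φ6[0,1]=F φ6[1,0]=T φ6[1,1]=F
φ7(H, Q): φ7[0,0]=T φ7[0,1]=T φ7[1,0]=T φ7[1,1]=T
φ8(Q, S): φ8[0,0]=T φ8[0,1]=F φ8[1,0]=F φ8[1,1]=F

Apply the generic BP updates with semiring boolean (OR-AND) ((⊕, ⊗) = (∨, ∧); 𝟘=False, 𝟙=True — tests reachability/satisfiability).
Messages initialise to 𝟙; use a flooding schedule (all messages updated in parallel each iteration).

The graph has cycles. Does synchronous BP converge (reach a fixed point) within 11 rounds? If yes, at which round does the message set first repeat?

CONVERGED at round 8

init: all messages = 𝟙 over 2 values
r1 m[φ0→G] = [T, T]
r1 m[φ0→N] = [T, T]
r1 m[φ1→G] = [T, F]
r1 m[φ1→Q] = [F, T]
r1 m[φ2→H] = [T, T]
r1 m[φ2→Q] = [F, T]
r1 m[φ3→H] = [F, T]
r1 m[φ3→S] = [F, T]
r1 m[φ4→E] = [T, F]
r1 m[φ4→N] = [T, T]
r1 m[φ5→E] = [T, T]
r1 m[φ5→H] = [T, T]
r1 m[φ6→N] = [T, T]
r1 m[φ6→Q] = [T, F]
r1 m[φ7→H] = [T, T]
r1 m[φ7→Q] = [T, T]
r1 m[φ8→Q] = [T, F]
r1 m[φ8→S] = [T, F]
r1 m[G→φ0] = [T, T]
r1 m[G→φ1] = [T, T]
r1 m[E→φ4] = [T, T]
r1 m[E→φ5] = [T, T]
r1 m[H→φ2] = [T, T]
r1 m[H→φ3] = [T, T]
r1 m[H→φ5] = [T, T]
r1 m[H→φ7] = [T, T]
r1 m[N→φ0] = [T, T]
r1 m[N→φ4] = [T, T]
r1 m[N→φ6] = [T, T]
r1 m[Q→φ1] = [T, T]
r1 m[Q→φ2] = [T, T]
r1 m[Q→φ6] = [T, T]
r1 m[Q→φ7] = [T, T]
r1 m[Q→φ8] = [T, T]
r1 m[S→φ3] = [T, T]
r1 m[S→φ8] = [T, T]
r2 m[φ0→G] = [T, T]
r2 m[φ0→N] = [T, T]
r2 m[φ1→G] = [T, F]
r2 m[φ1→Q] = [F, T]
r2 m[φ2→H] = [T, T]
r2 m[φ2→Q] = [F, T]
r2 m[φ3→H] = [F, T]
r2 m[φ3→S] = [F, T]
r2 m[φ4→E] = [T, F]
r2 m[φ4→N] = [T, T]
r2 m[φ5→E] = [T, T]
r2 m[φ5→H] = [T, T]
r2 m[φ6→N] = [T, T]
r2 m[φ6→Q] = [T, F]
r2 m[φ7→H] = [T, T]
r2 m[φ7→Q] = [T, T]
r2 m[φ8→Q] = [T, F]
r2 m[φ8→S] = [T, F]
r2 m[G→φ0] = [T, F]
r2 m[G→φ1] = [T, T]
r2 m[E→φ4] = [T, T]
r2 m[E→φ5] = [T, F]
r2 m[H→φ2] = [F, T]
r2 m[H→φ3] = [T, T]
r2 m[H→φ5] = [F, T]
r2 m[H→φ7] = [F, T]
r2 m[N→φ0] = [T, T]
r2 m[N→φ4] = [T, T]
r2 m[N→φ6] = [T, T]
r2 m[Q→φ1] = [F, F]
r2 m[Q→φ2] = [F, F]
r2 m[Q→φ6] = [F, F]
r2 m[Q→φ7] = [F, F]
r2 m[Q→φ8] = [F, F]
r2 m[S→φ3] = [T, F]
r2 m[S→φ8] = [F, T]
r3 m[φ0→G] = [T, T]
r3 m[φ0→N] = [T, T]
r3 m[φ1→G] = [F, F]
r3 m[φ1→Q] = [F, T]
r3 m[φ2→H] = [F, F]
r3 m[φ2→Q] = [F, T]
r3 m[φ3→H] = [F, F]
r3 m[φ3→S] = [F, T]
r3 m[φ4→E] = [T, F]
r3 m[φ4→N] = [T, T]
r3 m[φ5→E] = [F, T]
r3 m[φ5→H] = [T, F]
r3 m[φ6→N] = [F, F]
r3 m[φ6→Q] = [T, F]
r3 m[φ7→H] = [F, F]
r3 m[φ7→Q] = [T, T]
r3 m[φ8→Q] = [F, F]
r3 m[φ8→S] = [F, F]
r3 m[G→φ0] = [T, F]
r3 m[G→φ1] = [T, T]
r3 m[E→φ4] = [T, T]
r3 m[E→φ5] = [T, F]
r3 m[H→φ2] = [F, T]
r3 m[H→φ3] = [T, T]
r3 m[H→φ5] = [F, T]
r3 m[H→φ7] = [F, T]
r3 m[N→φ0] = [T, T]
r3 m[N→φ4] = [T, T]
r3 m[N→φ6] = [T, T]
r3 m[Q→φ1] = [F, F]
r3 m[Q→φ2] = [F, F]
r3 m[Q→φ6] = [F, F]
r3 m[Q→φ7] = [F, F]
r3 m[Q→φ8] = [F, F]
r3 m[S→φ3] = [T, F]
r3 m[S→φ8] = [F, T]
r4 m[φ0→G] = [T, T]
r4 m[φ0→N] = [T, T]
r4 m[φ1→G] = [F, F]
r4 m[φ1→Q] = [F, T]
r4 m[φ2→H] = [F, F]
r4 m[φ2→Q] = [F, T]
r4 m[φ3→H] = [F, F]
r4 m[φ3→S] = [F, T]
r4 m[φ4→E] = [T, F]
r4 m[φ4→N] = [T, T]
r4 m[φ5→E] = [F, T]
r4 m[φ5→H] = [T, F]
r4 m[φ6→N] = [F, F]
r4 m[φ6→Q] = [T, F]
r4 m[φ7→H] = [F, F]
r4 m[φ7→Q] = [T, T]
r4 m[φ8→Q] = [F, F]
r4 m[φ8→S] = [F, F]
r4 m[G→φ0] = [F, F]
r4 m[G→φ1] = [T, T]
r4 m[E→φ4] = [F, T]
r4 m[E→φ5] = [T, F]
r4 m[H→φ2] = [F, F]
r4 m[H→φ3] = [F, F]
r4 m[H→φ5] = [F, F]
r4 m[H→φ7] = [F, F]
r4 m[N→φ0] = [F, F]
r4 m[N→φ4] = [F, F]
r4 m[N→φ6] = [T, T]
r4 m[Q→φ1] = [F, F]
r4 m[Q→φ2] = [F, F]
r4 m[Q→φ6] = [F, F]
r4 m[Q→φ7] = [F, F]
r4 m[Q→φ8] = [F, F]
r4 m[S→φ3] = [F, F]
r4 m[S→φ8] = [F, T]
r5 m[φ0→G] = [F, F]
r5 m[φ0→N] = [F, F]
r5 m[φ1→G] = [F, F]
r5 m[φ1→Q] = [F, T]
r5 m[φ2→H] = [F, F]
r5 m[φ2→Q] = [F, F]
r5 m[φ3→H] = [F, F]
r5 m[φ3→S] = [F, F]
r5 m[φ4→E] = [F, F]
r5 m[φ4→N] = [F, F]
r5 m[φ5→E] = [F, F]
r5 m[φ5→H] = [T, F]
r5 m[φ6→N] = [F, F]
r5 m[φ6→Q] = [T, F]
r5 m[φ7→H] = [F, F]
r5 m[φ7→Q] = [F, F]
r5 m[φ8→Q] = [F, F]
r5 m[φ8→S] = [F, F]
r5 m[G→φ0] = [F, F]
r5 m[G→φ1] = [T, T]
r5 m[E→φ4] = [F, T]
r5 m[E→φ5] = [T, F]
r5 m[H→φ2] = [F, F]
r5 m[H→φ3] = [F, F]
r5 m[H→φ5] = [F, F]
r5 m[H→φ7] = [F, F]
r5 m[N→φ0] = [F, F]
r5 m[N→φ4] = [F, F]
r5 m[N→φ6] = [T, T]
r5 m[Q→φ1] = [F, F]
r5 m[Q→φ2] = [F, F]
r5 m[Q→φ6] = [F, F]
r5 m[Q→φ7] = [F, F]
r5 m[Q→φ8] = [F, F]
r5 m[S→φ3] = [F, F]
r5 m[S→φ8] = [F, T]
r6 m[φ0→G] = [F, F]
r6 m[φ0→N] = [F, F]
r6 m[φ1→G] = [F, F]
r6 m[φ1→Q] = [F, T]
r6 m[φ2→H] = [F, F]
r6 m[φ2→Q] = [F, F]
r6 m[φ3→H] = [F, F]
r6 m[φ3→S] = [F, F]
r6 m[φ4→E] = [F, F]
r6 m[φ4→N] = [F, F]
r6 m[φ5→E] = [F, F]
r6 m[φ5→H] = [T, F]
r6 m[φ6→N] = [F, F]
r6 m[φ6→Q] = [T, F]
r6 m[φ7→H] = [F, F]
r6 m[φ7→Q] = [F, F]
r6 m[φ8→Q] = [F, F]
r6 m[φ8→S] = [F, F]
r6 m[G→φ0] = [F, F]
r6 m[G→φ1] = [F, F]
r6 m[E→φ4] = [F, F]
r6 m[E→φ5] = [F, F]
r6 m[H→φ2] = [F, F]
r6 m[H→φ3] = [F, F]
r6 m[H→φ5] = [F, F]
r6 m[H→φ7] = [F, F]
r6 m[N→φ0] = [F, F]
r6 m[N→φ4] = [F, F]
r6 m[N→φ6] = [F, F]
r6 m[Q→φ1] = [F, F]
r6 m[Q→φ2] = [F, F]
r6 m[Q→φ6] = [F, F]
r6 m[Q→φ7] = [F, F]
r6 m[Q→φ8] = [F, F]
r6 m[S→φ3] = [F, F]
r6 m[S→φ8] = [F, F]
r7 m[φ0→G] = [F, F]
r7 m[φ0→N] = [F, F]
r7 m[φ1→G] = [F, F]
r7 m[φ1→Q] = [F, F]
r7 m[φ2→H] = [F, F]
r7 m[φ2→Q] = [F, F]
r7 m[φ3→H] = [F, F]
r7 m[φ3→S] = [F, F]
r7 m[φ4→E] = [F, F]
r7 m[φ4→N] = [F, F]
r7 m[φ5→E] = [F, F]
r7 m[φ5→H] = [F, F]
r7 m[φ6→N] = [F, F]
r7 m[φ6→Q] = [F, F]
r7 m[φ7→H] = [F, F]
r7 m[φ7→Q] = [F, F]
r7 m[φ8→Q] = [F, F]
r7 m[φ8→S] = [F, F]
r7 m[G→φ0] = [F, F]
r7 m[G→φ1] = [F, F]
r7 m[E→φ4] = [F, F]
r7 m[E→φ5] = [F, F]
r7 m[H→φ2] = [F, F]
r7 m[H→φ3] = [F, F]
r7 m[H→φ5] = [F, F]
r7 m[H→φ7] = [F, F]
r7 m[N→φ0] = [F, F]
r7 m[N→φ4] = [F, F]
r7 m[N→φ6] = [F, F]
r7 m[Q→φ1] = [F, F]
r7 m[Q→φ2] = [F, F]
r7 m[Q→φ6] = [F, F]
r7 m[Q→φ7] = [F, F]
r7 m[Q→φ8] = [F, F]
r7 m[S→φ3] = [F, F]
r7 m[S→φ8] = [F, F]
r8 m[φ0→G] = [F, F]
r8 m[φ0→N] = [F, F]
r8 m[φ1→G] = [F, F]
r8 m[φ1→Q] = [F, F]
r8 m[φ2→H] = [F, F]
r8 m[φ2→Q] = [F, F]
r8 m[φ3→H] = [F, F]
r8 m[φ3→S] = [F, F]
r8 m[φ4→E] = [F, F]
r8 m[φ4→N] = [F, F]
r8 m[φ5→E] = [F, F]
r8 m[φ5→H] = [F, F]
r8 m[φ6→N] = [F, F]
r8 m[φ6→Q] = [F, F]
r8 m[φ7→H] = [F, F]
r8 m[φ7→Q] = [F, F]
r8 m[φ8→Q] = [F, F]
r8 m[φ8→S] = [F, F]
r8 m[G→φ0] = [F, F]
r8 m[G→φ1] = [F, F]
r8 m[E→φ4] = [F, F]
r8 m[E→φ5] = [F, F]
r8 m[H→φ2] = [F, F]
r8 m[H→φ3] = [F, F]
r8 m[H→φ5] = [F, F]
r8 m[H→φ7] = [F, F]
r8 m[N→φ0] = [F, F]
r8 m[N→φ4] = [F, F]
r8 m[N→φ6] = [F, F]
r8 m[Q→φ1] = [F, F]
r8 m[Q→φ2] = [F, F]
r8 m[Q→φ6] = [F, F]
r8 m[Q→φ7] = [F, F]
r8 m[Q→φ8] = [F, F]
r8 m[S→φ3] = [F, F]
r8 m[S→φ8] = [F, F]
fixed point reached at round 8
messages reach a fixed point at round 8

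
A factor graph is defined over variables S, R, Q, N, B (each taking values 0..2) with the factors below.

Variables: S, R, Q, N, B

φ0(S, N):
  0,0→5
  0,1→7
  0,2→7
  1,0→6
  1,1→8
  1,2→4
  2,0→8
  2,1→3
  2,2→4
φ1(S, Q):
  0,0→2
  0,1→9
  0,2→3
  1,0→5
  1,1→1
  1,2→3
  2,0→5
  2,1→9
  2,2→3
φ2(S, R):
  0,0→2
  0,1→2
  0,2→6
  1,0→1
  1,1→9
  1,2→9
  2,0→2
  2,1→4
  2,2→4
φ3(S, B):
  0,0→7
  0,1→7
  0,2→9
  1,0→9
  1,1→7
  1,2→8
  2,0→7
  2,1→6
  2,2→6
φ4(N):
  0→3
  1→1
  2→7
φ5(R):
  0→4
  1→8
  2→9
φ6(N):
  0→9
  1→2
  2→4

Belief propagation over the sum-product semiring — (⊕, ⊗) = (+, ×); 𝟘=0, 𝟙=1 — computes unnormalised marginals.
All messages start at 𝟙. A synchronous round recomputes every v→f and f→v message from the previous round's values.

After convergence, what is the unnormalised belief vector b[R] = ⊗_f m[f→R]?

b[R] = [2002336, 9739744, 14956452]

init: all messages = 𝟙 over 3 values
r1 m[φ0→S] = [19, 18, 15]
r1 m[φ0→N] = [19, 18, 15]
r1 m[φ1→S] = [14, 9, 17]
r1 m[φ1→Q] = [12, 19, 9]
r1 m[φ2→S] = [10, 19, 10]
r1 m[φ2→R] = [5, 15, 19]
r1 m[φ3→S] = [23, 24, 19]
r1 m[φ3→B] = [23, 20, 23]
r1 m[φ4→N] = [3, 1, 7]
r1 m[φ5→R] = [4, 8, 9]
r1 m[φ6→N] = [9, 2, 4]
r1 m[S→φ0] = [1, 1, 1]
r1 m[S→φ1] = [1, 1, 1]
r1 m[S→φ2] = [1, 1, 1]
r1 m[S→φ3] = [1, 1, 1]
r1 m[R→φ2] = [1, 1, 1]
r1 m[R→φ5] = [1, 1, 1]
r1 m[Q→φ1] = [1, 1, 1]
r1 m[N→φ0] = [1, 1, 1]
r1 m[N→φ4] = [1, 1, 1]
r1 m[N→φ6] = [1, 1, 1]
r1 m[B→φ3] = [1, 1, 1]
r2 m[φ0→S] = [19, 18, 15]
r2 m[φ0→N] = [19, 18, 15]
r2 m[φ1→S] = [14, 9, 17]
r2 m[φ1→Q] = [12, 19, 9]
r2 m[φ2→S] = [10, 19, 10]
r2 m[φ2→R] = [5, 15, 19]
r2 m[φ3→S] = [23, 24, 19]
r2 m[φ3→B] = [23, 20, 23]
r2 m[φ4→N] = [3, 1, 7]
r2 m[φ5→R] = [4, 8, 9]
r2 m[φ6→N] = [9, 2, 4]
r2 m[S→φ0] = [3220, 4104, 3230]
r2 m[S→φ1] = [4370, 8208, 2850]
r2 m[S→φ2] = [6118, 3888, 4845]
r2 m[S→φ3] = [2660, 3078, 2550]
r2 m[R→φ2] = [4, 8, 9]
r2 m[R→φ5] = [5, 15, 19]
r2 m[Q→φ1] = [1, 1, 1]
r2 m[N→φ0] = [27, 2, 28]
r2 m[N→φ4] = [171, 36, 60]
r2 m[N→φ6] = [57, 18, 105]
r2 m[B→φ3] = [1, 1, 1]
r3 m[φ0→S] = [345, 290, 334]
r3 m[φ0→N] = [66564, 65062, 51876]
r3 m[φ1→S] = [14, 9, 17]
r3 m[φ1→Q] = [64030, 73188, 46284]
r3 m[φ2→S] = [78, 157, 76]
r3 m[φ2→R] = [25814, 66608, 91080]
r3 m[φ3→S] = [23, 24, 19]
r3 m[φ3→B] = [64172, 55466, 63864]
r3 m[φ4→N] = [3, 1, 7]
r3 m[φ5→R] = [4, 8, 9]
r3 m[φ6→N] = [9, 2, 4]
r3 m[S→φ0] = [3220, 4104, 3230]
r3 m[S→φ1] = [4370, 8208, 2850]
r3 m[S→φ2] = [6118, 3888, 4845]
r3 m[S→φ3] = [2660, 3078, 2550]
r3 m[R→φ2] = [4, 8, 9]
r3 m[R→φ5] = [5, 15, 19]
r3 m[Q→φ1] = [1, 1, 1]
r3 m[N→φ0] = [27, 2, 28]
r3 m[N→φ4] = [171, 36, 60]
r3 m[N→φ6] = [57, 18, 105]
r3 m[B→φ3] = [1, 1, 1]
r4 m[φ0→S] = [345, 290, 334]
r4 m[φ0→N] = [66564, 65062, 51876]
r4 m[φ1→S] = [14, 9, 17]
r4 m[φ1→Q] = [64030, 73188, 46284]
r4 m[φ2→S] = [78, 157, 76]
r4 m[φ2→R] = [25814, 66608, 91080]
r4 m[φ3→S] = [23, 24, 19]
r4 m[φ3→B] = [64172, 55466, 63864]
r4 m[φ4→N] = [3, 1, 7]
r4 m[φ5→R] = [4, 8, 9]
r4 m[φ6→N] = [9, 2, 4]
r4 m[S→φ0] = [25116, 33912, 24548]
r4 m[S→φ1] = [618930, 1092720, 482296]
r4 m[S→φ2] = [111090, 62640, 107882]
r4 m[S→φ3] = [376740, 409770, 431528]
r4 m[R→φ2] = [4, 8, 9]
r4 m[R→φ5] = [25814, 66608, 91080]
r4 m[Q→φ1] = [1, 1, 1]
r4 m[N→φ0] = [27, 2, 28]
r4 m[N→φ4] = [599076, 130124, 207504]
r4 m[N→φ6] = [199692, 65062, 363132]
r4 m[B→φ3] = [1, 1, 1]
r5 m[φ0→S] = [345, 290, 334]
r5 m[φ0→N] = [525436, 520752, 409652]
r5 m[φ1→S] = [14, 9, 17]
r5 m[φ1→Q] = [9112940, 11003754, 6581838]
r5 m[φ2→S] = [78, 157, 76]
r5 m[φ2→R] = [500584, 1217468, 1661828]
r5 m[φ3→S] = [23, 24, 19]
r5 m[φ3→B] = [9345806, 8094738, 9257988]
r5 m[φ4→N] = [3, 1, 7]
r5 m[φ5→R] = [4, 8, 9]
r5 m[φ6→N] = [9, 2, 4]
r5 m[S→φ0] = [25116, 33912, 24548]
r5 m[S→φ1] = [618930, 1092720, 482296]
r5 m[S→φ2] = [111090, 62640, 107882]
r5 m[S→φ3] = [376740, 409770, 431528]
r5 m[R→φ2] = [4, 8, 9]
r5 m[R→φ5] = [25814, 66608, 91080]
r5 m[Q→φ1] = [1, 1, 1]
r5 m[N→φ0] = [27, 2, 28]
r5 m[N→φ4] = [599076, 130124, 207504]
r5 m[N→φ6] = [199692, 65062, 363132]
r5 m[B→φ3] = [1, 1, 1]
r6 m[φ0→S] = [345, 290, 334]
r6 m[φ0→N] = [525436, 520752, 409652]
r6 m[φ1→S] = [14, 9, 17]
r6 m[φ1→Q] = [9112940, 11003754, 6581838]
r6 m[φ2→S] = [78, 157, 76]
r6 m[φ2→R] = [500584, 1217468, 1661828]
r6 m[φ3→S] = [23, 24, 19]
r6 m[φ3→B] = [9345806, 8094738, 9257988]
r6 m[φ4→N] = [3, 1, 7]
r6 m[φ5→R] = [4, 8, 9]
r6 m[φ6→N] = [9, 2, 4]
r6 m[S→φ0] = [25116, 33912, 24548]
r6 m[S→φ1] = [618930, 1092720, 482296]
r6 m[S→φ2] = [111090, 62640, 107882]
r6 m[S→φ3] = [376740, 409770, 431528]
r6 m[R→φ2] = [4, 8, 9]
r6 m[R→φ5] = [500584, 1217468, 1661828]
r6 m[Q→φ1] = [1, 1, 1]
r6 m[N→φ0] = [27, 2, 28]
r6 m[N→φ4] = [4728924, 1041504, 1638608]
r6 m[N→φ6] = [1576308, 520752, 2867564]
r6 m[B→φ3] = [1, 1, 1]
r7 m[φ0→S] = [345, 290, 334]
r7 m[φ0→N] = [525436, 520752, 409652]
r7 m[φ1→S] = [14, 9, 17]
r7 m[φ1→Q] = [9112940, 11003754, 6581838]
r7 m[φ2→S] = [78, 157, 76]
r7 m[φ2→R] = [500584, 1217468, 1661828]
r7 m[φ3→S] = [23, 24, 19]
r7 m[φ3→B] = [9345806, 8094738, 9257988]
r7 m[φ4→N] = [3, 1, 7]
r7 m[φ5→R] = [4, 8, 9]
r7 m[φ6→N] = [9, 2, 4]
r7 m[S→φ0] = [25116, 33912, 24548]
r7 m[S→φ1] = [618930, 1092720, 482296]
r7 m[S→φ2] = [111090, 62640, 107882]
r7 m[S→φ3] = [376740, 409770, 431528]
r7 m[R→φ2] = [4, 8, 9]
r7 m[R→φ5] = [500584, 1217468, 1661828]
r7 m[Q→φ1] = [1, 1, 1]
r7 m[N→φ0] = [27, 2, 28]
r7 m[N→φ4] = [4728924, 1041504, 1638608]
r7 m[N→φ6] = [1576308, 520752, 2867564]
r7 m[B→φ3] = [1, 1, 1]
fixed point reached at round 7
b[R] = ⊗ incoming = [2002336, 9739744, 14956452]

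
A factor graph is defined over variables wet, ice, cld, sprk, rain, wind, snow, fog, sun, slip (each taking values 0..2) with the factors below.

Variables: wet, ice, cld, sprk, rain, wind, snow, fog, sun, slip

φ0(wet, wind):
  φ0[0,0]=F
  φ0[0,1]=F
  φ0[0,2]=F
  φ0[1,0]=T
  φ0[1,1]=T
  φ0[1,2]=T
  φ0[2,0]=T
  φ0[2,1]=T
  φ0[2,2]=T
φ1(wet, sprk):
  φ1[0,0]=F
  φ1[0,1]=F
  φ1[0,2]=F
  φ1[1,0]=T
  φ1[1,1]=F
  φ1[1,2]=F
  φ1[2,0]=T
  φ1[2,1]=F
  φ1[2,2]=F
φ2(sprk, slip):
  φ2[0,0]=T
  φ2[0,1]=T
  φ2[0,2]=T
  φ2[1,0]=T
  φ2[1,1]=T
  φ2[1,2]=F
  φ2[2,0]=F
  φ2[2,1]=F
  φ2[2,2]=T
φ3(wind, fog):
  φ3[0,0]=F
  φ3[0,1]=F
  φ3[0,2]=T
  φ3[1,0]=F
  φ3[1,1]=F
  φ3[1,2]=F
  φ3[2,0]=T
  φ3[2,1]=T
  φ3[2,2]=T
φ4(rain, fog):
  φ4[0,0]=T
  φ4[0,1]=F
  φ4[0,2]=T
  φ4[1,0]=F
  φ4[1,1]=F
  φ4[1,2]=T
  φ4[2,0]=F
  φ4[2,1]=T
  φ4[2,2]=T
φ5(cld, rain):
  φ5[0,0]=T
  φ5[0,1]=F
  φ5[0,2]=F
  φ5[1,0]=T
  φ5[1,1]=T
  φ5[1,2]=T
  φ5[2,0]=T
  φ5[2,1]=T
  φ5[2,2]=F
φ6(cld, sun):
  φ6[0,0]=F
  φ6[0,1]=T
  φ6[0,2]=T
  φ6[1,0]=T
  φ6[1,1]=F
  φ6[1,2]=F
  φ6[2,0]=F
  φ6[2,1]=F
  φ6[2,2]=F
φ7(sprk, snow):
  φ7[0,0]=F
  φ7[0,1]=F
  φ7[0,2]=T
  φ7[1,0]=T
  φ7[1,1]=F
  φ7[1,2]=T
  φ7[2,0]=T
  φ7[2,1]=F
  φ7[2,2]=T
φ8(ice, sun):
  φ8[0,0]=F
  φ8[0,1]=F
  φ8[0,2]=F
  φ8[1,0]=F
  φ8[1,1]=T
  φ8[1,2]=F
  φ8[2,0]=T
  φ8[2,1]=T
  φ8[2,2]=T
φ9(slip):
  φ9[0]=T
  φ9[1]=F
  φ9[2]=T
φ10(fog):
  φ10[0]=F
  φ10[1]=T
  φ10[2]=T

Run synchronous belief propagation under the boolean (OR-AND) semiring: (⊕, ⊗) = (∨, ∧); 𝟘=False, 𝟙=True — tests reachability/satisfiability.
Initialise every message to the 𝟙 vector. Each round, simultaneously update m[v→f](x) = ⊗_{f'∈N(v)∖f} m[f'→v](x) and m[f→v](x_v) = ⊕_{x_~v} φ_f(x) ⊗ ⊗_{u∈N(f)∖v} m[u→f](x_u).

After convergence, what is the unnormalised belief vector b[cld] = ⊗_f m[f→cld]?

b[cld] = [T, T, F]

init: all messages = 𝟙 over 3 values
r1 m[φ0→wet] = [F, T, T]
r1 m[φ0→wind] = [T, T, T]
r1 m[φ1→wet] = [F, T, T]
r1 m[φ1→sprk] = [T, F, F]
r1 m[φ2→sprk] = [T, T, T]
r1 m[φ2→slip] = [T, T, T]
r1 m[φ3→wind] = [T, F, T]
r1 m[φ3→fog] = [T, T, T]
r1 m[φ4→rain] = [T, T, T]
r1 m[φ4→fog] = [T, T, T]
r1 m[φ5→cld] = [T, T, T]
r1 m[φ5→rain] = [T, T, T]
r1 m[φ6→cld] = [T, T, F]
r1 m[φ6→sun] = [T, T, T]
r1 m[φ7→sprk] = [T, T, T]
r1 m[φ7→snow] = [T, F, T]
r1 m[φ8→ice] = [F, T, T]
r1 m[φ8→sun] = [T, T, T]
r1 m[φ9→slip] = [T, F, T]
r1 m[φ10→fog] = [F, T, T]
r1 m[wet→φ0] = [T, T, T]
r1 m[wet→φ1] = [T, T, T]
r1 m[ice→φ8] = [T, T, T]
r1 m[cld→φ5] = [T, T, T]
r1 m[cld→φ6] = [T, T, T]
r1 m[sprk→φ1] = [T, T, T]
r1 m[sprk→φ2] = [T, T, T]
r1 m[sprk→φ7] = [T, T, T]
r1 m[rain→φ4] = [T, T, T]
r1 m[rain→φ5] = [T, T, T]
r1 m[wind→φ0] = [T, T, T]
r1 m[wind→φ3] = [T, T, T]
r1 m[snow→φ7] = [T, T, T]
r1 m[fog→φ3] = [T, T, T]
r1 m[fog→φ4] = [T, T, T]
r1 m[fog→φ10] = [T, T, T]
r1 m[sun→φ6] = [T, T, T]
r1 m[sun→φ8] = [T, T, T]
r1 m[slip→φ2] = [T, T, T]
r1 m[slip→φ9] = [T, T, T]
r2 m[φ0→wet] = [F, T, T]
r2 m[φ0→wind] = [T, T, T]
r2 m[φ1→wet] = [F, T, T]
r2 m[φ1→sprk] = [T, F, F]
r2 m[φ2→sprk] = [T, T, T]
r2 m[φ2→slip] = [T, T, T]
r2 m[φ3→wind] = [T, F, T]
r2 m[φ3→fog] = [T, T, T]
r2 m[φ4→rain] = [T, T, T]
r2 m[φ4→fog] = [T, T, T]
r2 m[φ5→cld] = [T, T, T]
r2 m[φ5→rain] = [T, T, T]
r2 m[φ6→cld] = [T, T, F]
r2 m[φ6→sun] = [T, T, T]
r2 m[φ7→sprk] = [T, T, T]
r2 m[φ7→snow] = [T, F, T]
r2 m[φ8→ice] = [F, T, T]
r2 m[φ8→sun] = [T, T, T]
r2 m[φ9→slip] = [T, F, T]
r2 m[φ10→fog] = [F, T, T]
r2 m[wet→φ0] = [F, T, T]
r2 m[wet→φ1] = [F, T, T]
r2 m[ice→φ8] = [T, T, T]
r2 m[cld→φ5] = [T, T, F]
r2 m[cld→φ6] = [T, T, T]
r2 m[sprk→φ1] = [T, T, T]
r2 m[sprk→φ2] = [T, F, F]
r2 m[sprk→φ7] = [T, F, F]
r2 m[rain→φ4] = [T, T, T]
r2 m[rain→φ5] = [T, T, T]
r2 m[wind→φ0] = [T, F, T]
r2 m[wind→φ3] = [T, T, T]
r2 m[snow→φ7] = [T, T, T]
r2 m[fog→φ3] = [F, T, T]
r2 m[fog→φ4] = [F, T, T]
r2 m[fog→φ10] = [T, T, T]
r2 m[sun→φ6] = [T, T, T]
r2 m[sun→φ8] = [T, T, T]
r2 m[slip→φ2] = [T, F, T]
r2 m[slip→φ9] = [T, T, T]
r3 m[φ0→wet] = [F, T, T]
r3 m[φ0→wind] = [T, T, T]
r3 m[φ1→wet] = [F, T, T]
r3 m[φ1→sprk] = [T, F, F]
r3 m[φ2→sprk] = [T, T, T]
r3 m[φ2→slip] = [T, T, T]
r3 m[φ3→wind] = [T, F, T]
r3 m[φ3→fog] = [T, T, T]
r3 m[φ4→rain] = [T, T, T]
r3 m[φ4→fog] = [T, T, T]
r3 m[φ5→cld] = [T, T, T]
r3 m[φ5→rain] = [T, T, T]
r3 m[φ6→cld] = [T, T, F]
r3 m[φ6→sun] = [T, T, T]
r3 m[φ7→sprk] = [T, T, T]
r3 m[φ7→snow] = [F, F, T]
r3 m[φ8→ice] = [F, T, T]
r3 m[φ8→sun] = [T, T, T]
r3 m[φ9→slip] = [T, F, T]
r3 m[φ10→fog] = [F, T, T]
r3 m[wet→φ0] = [F, T, T]
r3 m[wet→φ1] = [F, T, T]
r3 m[ice→φ8] = [T, T, T]
r3 m[cld→φ5] = [T, T, F]
r3 m[cld→φ6] = [T, T, T]
r3 m[sprk→φ1] = [T, T, T]
r3 m[sprk→φ2] = [T, F, F]
r3 m[sprk→φ7] = [T, F, F]
r3 m[rain→φ4] = [T, T, T]
r3 m[rain→φ5] = [T, T, T]
r3 m[wind→φ0] = [T, F, T]
r3 m[wind→φ3] = [T, T, T]
r3 m[snow→φ7] = [T, T, T]
r3 m[fog→φ3] = [F, T, T]
r3 m[fog→φ4] = [F, T, T]
r3 m[fog→φ10] = [T, T, T]
r3 m[sun→φ6] = [T, T, T]
r3 m[sun→φ8] = [T, T, T]
r3 m[slip→φ2] = [T, F, T]
r3 m[slip→φ9] = [T, T, T]
r4 m[φ0→wet] = [F, T, T]
r4 m[φ0→wind] = [T, T, T]
r4 m[φ1→wet] = [F, T, T]
r4 m[φ1→sprk] = [T, F, F]
r4 m[φ2→sprk] = [T, T, T]
r4 m[φ2→slip] = [T, T, T]
r4 m[φ3→wind] = [T, F, T]
r4 m[φ3→fog] = [T, T, T]
r4 m[φ4→rain] = [T, T, T]
r4 m[φ4→fog] = [T, T, T]
r4 m[φ5→cld] = [T, T, T]
r4 m[φ5→rain] = [T, T, T]
r4 m[φ6→cld] = [T, T, F]
r4 m[φ6→sun] = [T, T, T]
r4 m[φ7→sprk] = [T, T, T]
r4 m[φ7→snow] = [F, F, T]
r4 m[φ8→ice] = [F, T, T]
r4 m[φ8→sun] = [T, T, T]
r4 m[φ9→slip] = [T, F, T]
r4 m[φ10→fog] = [F, T, T]
r4 m[wet→φ0] = [F, T, T]
r4 m[wet→φ1] = [F, T, T]
r4 m[ice→φ8] = [T, T, T]
r4 m[cld→φ5] = [T, T, F]
r4 m[cld→φ6] = [T, T, T]
r4 m[sprk→φ1] = [T, T, T]
r4 m[sprk→φ2] = [T, F, F]
r4 m[sprk→φ7] = [T, F, F]
r4 m[rain→φ4] = [T, T, T]
r4 m[rain→φ5] = [T, T, T]
r4 m[wind→φ0] = [T, F, T]
r4 m[wind→φ3] = [T, T, T]
r4 m[snow→φ7] = [T, T, T]
r4 m[fog→φ3] = [F, T, T]
r4 m[fog→φ4] = [F, T, T]
r4 m[fog→φ10] = [T, T, T]
r4 m[sun→φ6] = [T, T, T]
r4 m[sun→φ8] = [T, T, T]
r4 m[slip→φ2] = [T, F, T]
r4 m[slip→φ9] = [T, T, T]
fixed point reached at round 4
b[cld] = ⊗ incoming = [T, T, F]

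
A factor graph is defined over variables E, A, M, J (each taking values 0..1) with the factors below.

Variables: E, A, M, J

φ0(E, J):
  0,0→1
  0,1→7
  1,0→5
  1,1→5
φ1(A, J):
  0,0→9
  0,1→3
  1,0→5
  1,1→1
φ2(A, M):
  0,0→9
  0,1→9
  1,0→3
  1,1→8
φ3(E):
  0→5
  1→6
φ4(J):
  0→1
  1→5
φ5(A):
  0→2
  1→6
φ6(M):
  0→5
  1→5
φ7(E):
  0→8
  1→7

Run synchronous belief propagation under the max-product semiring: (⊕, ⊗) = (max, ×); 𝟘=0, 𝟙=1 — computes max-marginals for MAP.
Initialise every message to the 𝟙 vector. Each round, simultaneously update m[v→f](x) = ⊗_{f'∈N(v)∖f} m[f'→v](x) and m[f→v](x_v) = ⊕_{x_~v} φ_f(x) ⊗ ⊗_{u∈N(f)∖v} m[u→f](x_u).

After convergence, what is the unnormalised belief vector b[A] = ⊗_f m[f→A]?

b[A] = [378000, 336000]

init: all messages = 𝟙 over 2 values
r1 m[φ0→E] = [7, 5]
r1 m[φ0→J] = [5, 7]
r1 m[φ1→A] = [9, 5]
r1 m[φ1→J] = [9, 3]
r1 m[φ2→A] = [9, 8]
r1 m[φ2→M] = [9, 9]
r1 m[φ3→E] = [5, 6]
r1 m[φ4→J] = [1, 5]
r1 m[φ5→A] = [2, 6]
r1 m[φ6→M] = [5, 5]
r1 m[φ7→E] = [8, 7]
r1 m[E→φ0] = [1, 1]
r1 m[E→φ3] = [1, 1]
r1 m[E→φ7] = [1, 1]
r1 m[A→φ1] = [1, 1]
r1 m[A→φ2] = [1, 1]
r1 m[A→φ5] = [1, 1]
r1 m[M→φ2] = [1, 1]
r1 m[M→φ6] = [1, 1]
r1 m[J→φ0] = [1, 1]
r1 m[J→φ1] = [1, 1]
r1 m[J→φ4] = [1, 1]
r2 m[φ0→E] = [7, 5]
r2 m[φ0→J] = [5, 7]
r2 m[φ1→A] = [9, 5]
r2 m[φ1→J] = [9, 3]
r2 m[φ2→A] = [9, 8]
r2 m[φ2→M] = [9, 9]
r2 m[φ3→E] = [5, 6]
r2 m[φ4→J] = [1, 5]
r2 m[φ5→A] = [2, 6]
r2 m[φ6→M] = [5, 5]
r2 m[φ7→E] = [8, 7]
r2 m[E→φ0] = [40, 42]
r2 m[E→φ3] = [56, 35]
r2 m[E→φ7] = [35, 30]
r2 m[A→φ1] = [18, 48]
r2 m[A→φ2] = [18, 30]
r2 m[A→φ5] = [81, 40]
r2 m[M→φ2] = [5, 5]
r2 m[M→φ6] = [9, 9]
r2 m[J→φ0] = [9, 15]
r2 m[J→φ1] = [5, 35]
r2 m[J→φ4] = [45, 21]
r3 m[φ0→E] = [105, 75]
r3 m[φ0→J] = [210, 280]
r3 m[φ1→A] = [105, 35]
r3 m[φ1→J] = [240, 54]
r3 m[φ2→A] = [45, 40]
r3 m[φ2→M] = [162, 240]
r3 m[φ3→E] = [5, 6]
r3 m[φ4→J] = [1, 5]
r3 m[φ5→A] = [2, 6]
r3 m[φ6→M] = [5, 5]
r3 m[φ7→E] = [8, 7]
r3 m[E→φ0] = [40, 42]
r3 m[E→φ3] = [56, 35]
r3 m[E→φ7] = [35, 30]
r3 m[A→φ1] = [18, 48]
r3 m[A→φ2] = [18, 30]
r3 m[A→φ5] = [81, 40]
r3 m[M→φ2] = [5, 5]
r3 m[M→φ6] = [9, 9]
r3 m[J→φ0] = [9, 15]
r3 m[J→φ1] = [5, 35]
r3 m[J→φ4] = [45, 21]
r4 m[φ0→E] = [105, 75]
r4 m[φ0→J] = [210, 280]
r4 m[φ1→A] = [105, 35]
r4 m[φ1→J] = [240, 54]
r4 m[φ2→A] = [45, 40]
r4 m[φ2→M] = [162, 240]
r4 m[φ3→E] = [5, 6]
r4 m[φ4→J] = [1, 5]
r4 m[φ5→A] = [2, 6]
r4 m[φ6→M] = [5, 5]
r4 m[φ7→E] = [8, 7]
r4 m[E→φ0] = [40, 42]
r4 m[E→φ3] = [840, 525]
r4 m[E→φ7] = [525, 450]
r4 m[A→φ1] = [90, 240]
r4 m[A→φ2] = [210, 210]
r4 m[A→φ5] = [4725, 1400]
r4 m[M→φ2] = [5, 5]
r4 m[M→φ6] = [162, 240]
r4 m[J→φ0] = [240, 270]
r4 m[J→φ1] = [210, 1400]
r4 m[J→φ4] = [50400, 15120]
r5 m[φ0→E] = [1890, 1350]
r5 m[φ0→J] = [210, 280]
r5 m[φ1→A] = [4200, 1400]
r5 m[φ1→J] = [1200, 270]
r5 m[φ2→A] = [45, 40]
r5 m[φ2→M] = [1890, 1890]
r5 m[φ3→E] = [5, 6]
r5 m[φ4→J] = [1, 5]
r5 m[φ5→A] = [2, 6]
r5 m[φ6→M] = [5, 5]
r5 m[φ7→E] = [8, 7]
r5 m[E→φ0] = [40, 42]
r5 m[E→φ3] = [840, 525]
r5 m[E→φ7] = [525, 450]
r5 m[A→φ1] = [90, 240]
r5 m[A→φ2] = [210, 210]
r5 m[A→φ5] = [4725, 1400]
r5 m[M→φ2] = [5, 5]
r5 m[M→φ6] = [162, 240]
r5 m[J→φ0] = [240, 270]
r5 m[J→φ1] = [210, 1400]
r5 m[J→φ4] = [50400, 15120]
r6 m[φ0→E] = [1890, 1350]
r6 m[φ0→J] = [210, 280]
r6 m[φ1→A] = [4200, 1400]
r6 m[φ1→J] = [1200, 270]
r6 m[φ2→A] = [45, 40]
r6 m[φ2→M] = [1890, 1890]
r6 m[φ3→E] = [5, 6]
r6 m[φ4→J] = [1, 5]
r6 m[φ5→A] = [2, 6]
r6 m[φ6→M] = [5, 5]
r6 m[φ7→E] = [8, 7]
r6 m[E→φ0] = [40, 42]
r6 m[E→φ3] = [15120, 9450]
r6 m[E→φ7] = [9450, 8100]
r6 m[A→φ1] = [90, 240]
r6 m[A→φ2] = [8400, 8400]
r6 m[A→φ5] = [189000, 56000]
r6 m[M→φ2] = [5, 5]
r6 m[M→φ6] = [1890, 1890]
r6 m[J→φ0] = [1200, 1350]
r6 m[J→φ1] = [210, 1400]
r6 m[J→φ4] = [252000, 75600]
r7 m[φ0→E] = [9450, 6750]
r7 m[φ0→J] = [210, 280]
r7 m[φ1→A] = [4200, 1400]
r7 m[φ1→J] = [1200, 270]
r7 m[φ2→A] = [45, 40]
r7 m[φ2→M] = [75600, 75600]
r7 m[φ3→E] = [5, 6]
r7 m[φ4→J] = [1, 5]
r7 m[φ5→A] = [2, 6]
r7 m[φ6→M] = [5, 5]
r7 m[φ7→E] = [8, 7]
r7 m[E→φ0] = [40, 42]
r7 m[E→φ3] = [15120, 9450]
r7 m[E→φ7] = [9450, 8100]
r7 m[A→φ1] = [90, 240]
r7 m[A→φ2] = [8400, 8400]
r7 m[A→φ5] = [189000, 56000]
r7 m[M→φ2] = [5, 5]
r7 m[M→φ6] = [1890, 1890]
r7 m[J→φ0] = [1200, 1350]
r7 m[J→φ1] = [210, 1400]
r7 m[J→φ4] = [252000, 75600]
r8 m[φ0→E] = [9450, 6750]
r8 m[φ0→J] = [210, 280]
r8 m[φ1→A] = [4200, 1400]
r8 m[φ1→J] = [1200, 270]
r8 m[φ2→A] = [45, 40]
r8 m[φ2→M] = [75600, 75600]
r8 m[φ3→E] = [5, 6]
r8 m[φ4→J] = [1, 5]
r8 m[φ5→A] = [2, 6]
r8 m[φ6→M] = [5, 5]
r8 m[φ7→E] = [8, 7]
r8 m[E→φ0] = [40, 42]
r8 m[E→φ3] = [75600, 47250]
r8 m[E→φ7] = [47250, 40500]
r8 m[A→φ1] = [90, 240]
r8 m[A→φ2] = [8400, 8400]
r8 m[A→φ5] = [189000, 56000]
r8 m[M→φ2] = [5, 5]
r8 m[M→φ6] = [75600, 75600]
r8 m[J→φ0] = [1200, 1350]
r8 m[J→φ1] = [210, 1400]
r8 m[J→φ4] = [252000, 75600]
r9 m[φ0→E] = [9450, 6750]
r9 m[φ0→J] = [210, 280]
r9 m[φ1→A] = [4200, 1400]
r9 m[φ1→J] = [1200, 270]
r9 m[φ2→A] = [45, 40]
r9 m[φ2→M] = [75600, 75600]
r9 m[φ3→E] = [5, 6]
r9 m[φ4→J] = [1, 5]
r9 m[φ5→A] = [2, 6]
r9 m[φ6→M] = [5, 5]
r9 m[φ7→E] = [8, 7]
r9 m[E→φ0] = [40, 42]
r9 m[E→φ3] = [75600, 47250]
r9 m[E→φ7] = [47250, 40500]
r9 m[A→φ1] = [90, 240]
r9 m[A→φ2] = [8400, 8400]
r9 m[A→φ5] = [189000, 56000]
r9 m[M→φ2] = [5, 5]
r9 m[M→φ6] = [75600, 75600]
r9 m[J→φ0] = [1200, 1350]
r9 m[J→φ1] = [210, 1400]
r9 m[J→φ4] = [252000, 75600]
fixed point reached at round 9
b[A] = ⊗ incoming = [378000, 336000]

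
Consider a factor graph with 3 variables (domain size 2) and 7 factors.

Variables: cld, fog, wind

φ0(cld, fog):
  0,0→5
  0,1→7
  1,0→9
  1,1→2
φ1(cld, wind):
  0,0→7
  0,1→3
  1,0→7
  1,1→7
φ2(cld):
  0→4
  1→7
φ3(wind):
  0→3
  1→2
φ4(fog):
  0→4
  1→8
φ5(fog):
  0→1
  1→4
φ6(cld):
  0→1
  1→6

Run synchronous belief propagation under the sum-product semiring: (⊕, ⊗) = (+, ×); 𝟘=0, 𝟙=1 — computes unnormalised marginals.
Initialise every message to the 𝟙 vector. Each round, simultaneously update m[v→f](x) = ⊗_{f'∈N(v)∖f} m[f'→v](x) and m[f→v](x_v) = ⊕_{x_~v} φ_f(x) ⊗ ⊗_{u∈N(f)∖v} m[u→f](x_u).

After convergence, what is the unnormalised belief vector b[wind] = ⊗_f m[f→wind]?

init: all messages = 𝟙 over 2 values
r1 m[φ0→cld] = [12, 11]
r1 m[φ0→fog] = [14, 9]
r1 m[φ1→cld] = [10, 14]
r1 m[φ1→wind] = [14, 10]
r1 m[φ2→cld] = [4, 7]
r1 m[φ3→wind] = [3, 2]
r1 m[φ4→fog] = [4, 8]
r1 m[φ5→fog] = [1, 4]
r1 m[φ6→cld] = [1, 6]
r1 m[cld→φ0] = [1, 1]
r1 m[cld→φ1] = [1, 1]
r1 m[cld→φ2] = [1, 1]
r1 m[cld→φ6] = [1, 1]
r1 m[fog→φ0] = [1, 1]
r1 m[fog→φ4] = [1, 1]
r1 m[fog→φ5] = [1, 1]
r1 m[wind→φ1] = [1, 1]
r1 m[wind→φ3] = [1, 1]
r2 m[φ0→cld] = [12, 11]
r2 m[φ0→fog] = [14, 9]
r2 m[φ1→cld] = [10, 14]
r2 m[φ1→wind] = [14, 10]
r2 m[φ2→cld] = [4, 7]
r2 m[φ3→wind] = [3, 2]
r2 m[φ4→fog] = [4, 8]
r2 m[φ5→fog] = [1, 4]
r2 m[φ6→cld] = [1, 6]
r2 m[cld→φ0] = [40, 588]
r2 m[cld→φ1] = [48, 462]
r2 m[cld→φ2] = [120, 924]
r2 m[cld→φ6] = [480, 1078]
r2 m[fog→φ0] = [4, 32]
r2 m[fog→φ4] = [14, 36]
r2 m[fog→φ5] = [56, 72]
r2 m[wind→φ1] = [3, 2]
r2 m[wind→φ3] = [14, 10]
r3 m[φ0→cld] = [244, 100]
r3 m[φ0→fog] = [5492, 1456]
r3 m[φ1→cld] = [27, 35]
r3 m[φ1→wind] = [3570, 3378]
r3 m[φ2→cld] = [4, 7]
r3 m[φ3→wind] = [3, 2]
r3 m[φ4→fog] = [4, 8]
r3 m[φ5→fog] = [1, 4]
r3 m[φ6→cld] = [1, 6]
r3 m[cld→φ0] = [40, 588]
r3 m[cld→φ1] = [48, 462]
r3 m[cld→φ2] = [120, 924]
r3 m[cld→φ6] = [480, 1078]
r3 m[fog→φ0] = [4, 32]
r3 m[fog→φ4] = [14, 36]
r3 m[fog→φ5] = [56, 72]
r3 m[wind→φ1] = [3, 2]
r3 m[wind→φ3] = [14, 10]
r4 m[φ0→cld] = [244, 100]
r4 m[φ0→fog] = [5492, 1456]
r4 m[φ1→cld] = [27, 35]
r4 m[φ1→wind] = [3570, 3378]
r4 m[φ2→cld] = [4, 7]
r4 m[φ3→wind] = [3, 2]
r4 m[φ4→fog] = [4, 8]
r4 m[φ5→fog] = [1, 4]
r4 m[φ6→cld] = [1, 6]
r4 m[cld→φ0] = [108, 1470]
r4 m[cld→φ1] = [976, 4200]
r4 m[cld→φ2] = [6588, 21000]
r4 m[cld→φ6] = [26352, 24500]
r4 m[fog→φ0] = [4, 32]
r4 m[fog→φ4] = [5492, 5824]
r4 m[fog→φ5] = [21968, 11648]
r4 m[wind→φ1] = [3, 2]
r4 m[wind→φ3] = [3570, 3378]
r5 m[φ0→cld] = [244, 100]
r5 m[φ0→fog] = [13770, 3696]
r5 m[φ1→cld] = [27, 35]
r5 m[φ1→wind] = [36232, 32328]
r5 m[φ2→cld] = [4, 7]
r5 m[φ3→wind] = [3, 2]
r5 m[φ4→fog] = [4, 8]
r5 m[φ5→fog] = [1, 4]
r5 m[φ6→cld] = [1, 6]
r5 m[cld→φ0] = [108, 1470]
r5 m[cld→φ1] = [976, 4200]
r5 m[cld→φ2] = [6588, 21000]
r5 m[cld→φ6] = [26352, 24500]
r5 m[fog→φ0] = [4, 32]
r5 m[fog→φ4] = [5492, 5824]
r5 m[fog→φ5] = [21968, 11648]
r5 m[wind→φ1] = [3, 2]
r5 m[wind→φ3] = [3570, 3378]
r6 m[φ0→cld] = [244, 100]
r6 m[φ0→fog] = [13770, 3696]
r6 m[φ1→cld] = [27, 35]
r6 m[φ1→wind] = [36232, 32328]
r6 m[φ2→cld] = [4, 7]
r6 m[φ3→wind] = [3, 2]
r6 m[φ4→fog] = [4, 8]
r6 m[φ5→fog] = [1, 4]
r6 m[φ6→cld] = [1, 6]
r6 m[cld→φ0] = [108, 1470]
r6 m[cld→φ1] = [976, 4200]
r6 m[cld→φ2] = [6588, 21000]
r6 m[cld→φ6] = [26352, 24500]
r6 m[fog→φ0] = [4, 32]
r6 m[fog→φ4] = [13770, 14784]
r6 m[fog→φ5] = [55080, 29568]
r6 m[wind→φ1] = [3, 2]
r6 m[wind→φ3] = [36232, 32328]
r7 m[φ0→cld] = [244, 100]
r7 m[φ0→fog] = [13770, 3696]
r7 m[φ1→cld] = [27, 35]
r7 m[φ1→wind] = [36232, 32328]
r7 m[φ2→cld] = [4, 7]
r7 m[φ3→wind] = [3, 2]
r7 m[φ4→fog] = [4, 8]
r7 m[φ5→fog] = [1, 4]
r7 m[φ6→cld] = [1, 6]
r7 m[cld→φ0] = [108, 1470]
r7 m[cld→φ1] = [976, 4200]
r7 m[cld→φ2] = [6588, 21000]
r7 m[cld→φ6] = [26352, 24500]
r7 m[fog→φ0] = [4, 32]
r7 m[fog→φ4] = [13770, 14784]
r7 m[fog→φ5] = [55080, 29568]
r7 m[wind→φ1] = [3, 2]
r7 m[wind→φ3] = [36232, 32328]
fixed point reached at round 7
b[wind] = ⊗ incoming = [108696, 64656]

b[wind] = [108696, 64656]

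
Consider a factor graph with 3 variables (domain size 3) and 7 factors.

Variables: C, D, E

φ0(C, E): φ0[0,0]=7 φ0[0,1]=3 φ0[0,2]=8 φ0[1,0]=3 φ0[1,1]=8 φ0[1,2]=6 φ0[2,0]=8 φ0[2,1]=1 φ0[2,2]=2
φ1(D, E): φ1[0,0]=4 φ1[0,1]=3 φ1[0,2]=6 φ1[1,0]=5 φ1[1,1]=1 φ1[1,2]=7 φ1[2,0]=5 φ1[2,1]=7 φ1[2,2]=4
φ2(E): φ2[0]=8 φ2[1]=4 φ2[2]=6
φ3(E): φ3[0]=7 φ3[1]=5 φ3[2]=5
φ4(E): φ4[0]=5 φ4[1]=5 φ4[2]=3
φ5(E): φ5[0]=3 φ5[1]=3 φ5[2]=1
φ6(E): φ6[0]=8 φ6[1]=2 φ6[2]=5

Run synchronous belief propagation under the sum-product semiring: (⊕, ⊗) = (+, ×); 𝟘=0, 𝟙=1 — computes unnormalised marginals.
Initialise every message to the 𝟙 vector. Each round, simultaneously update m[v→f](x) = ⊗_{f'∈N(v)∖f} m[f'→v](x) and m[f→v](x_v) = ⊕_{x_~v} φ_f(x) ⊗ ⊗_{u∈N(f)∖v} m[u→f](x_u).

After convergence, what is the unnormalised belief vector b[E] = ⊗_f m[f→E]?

init: all messages = 𝟙 over 3 values
r1 m[φ0→C] = [18, 17, 11]
r1 m[φ0→E] = [18, 12, 16]
r1 m[φ1→D] = [13, 13, 16]
r1 m[φ1→E] = [14, 11, 17]
r1 m[φ2→E] = [8, 4, 6]
r1 m[φ3→E] = [7, 5, 5]
r1 m[φ4→E] = [5, 5, 3]
r1 m[φ5→E] = [3, 3, 1]
r1 m[φ6→E] = [8, 2, 5]
r1 m[C→φ0] = [1, 1, 1]
r1 m[D→φ1] = [1, 1, 1]
r1 m[E→φ0] = [1, 1, 1]
r1 m[E→φ1] = [1, 1, 1]
r1 m[E→φ2] = [1, 1, 1]
r1 m[E→φ3] = [1, 1, 1]
r1 m[E→φ4] = [1, 1, 1]
r1 m[E→φ5] = [1, 1, 1]
r1 m[E→φ6] = [1, 1, 1]
r2 m[φ0→C] = [18, 17, 11]
r2 m[φ0→E] = [18, 12, 16]
r2 m[φ1→D] = [13, 13, 16]
r2 m[φ1→E] = [14, 11, 17]
r2 m[φ2→E] = [8, 4, 6]
r2 m[φ3→E] = [7, 5, 5]
r2 m[φ4→E] = [5, 5, 3]
r2 m[φ5→E] = [3, 3, 1]
r2 m[φ6→E] = [8, 2, 5]
r2 m[C→φ0] = [1, 1, 1]
r2 m[D→φ1] = [1, 1, 1]
r2 m[E→φ0] = [94080, 6600, 7650]
r2 m[E→φ1] = [120960, 7200, 7200]
r2 m[E→φ2] = [211680, 19800, 20400]
r2 m[E→φ3] = [241920, 15840, 24480]
r2 m[E→φ4] = [338688, 15840, 40800]
r2 m[E→φ5] = [564480, 26400, 122400]
r2 m[E→φ6] = [211680, 39600, 24480]
r3 m[φ0→C] = [739560, 380940, 774540]
r3 m[φ0→E] = [18, 12, 16]
r3 m[φ1→D] = [548640, 662400, 684000]
r3 m[φ1→E] = [14, 11, 17]
r3 m[φ2→E] = [8, 4, 6]
r3 m[φ3→E] = [7, 5, 5]
r3 m[φ4→E] = [5, 5, 3]
r3 m[φ5→E] = [3, 3, 1]
r3 m[φ6→E] = [8, 2, 5]
r3 m[C→φ0] = [1, 1, 1]
r3 m[D→φ1] = [1, 1, 1]
r3 m[E→φ0] = [94080, 6600, 7650]
r3 m[E→φ1] = [120960, 7200, 7200]
r3 m[E→φ2] = [211680, 19800, 20400]
r3 m[E→φ3] = [241920, 15840, 24480]
r3 m[E→φ4] = [338688, 15840, 40800]
r3 m[E→φ5] = [564480, 26400, 122400]
r3 m[E→φ6] = [211680, 39600, 24480]
r4 m[φ0→C] = [739560, 380940, 774540]
r4 m[φ0→E] = [18, 12, 16]
r4 m[φ1→D] = [548640, 662400, 684000]
r4 m[φ1→E] = [14, 11, 17]
r4 m[φ2→E] = [8, 4, 6]
r4 m[φ3→E] = [7, 5, 5]
r4 m[φ4→E] = [5, 5, 3]
r4 m[φ5→E] = [3, 3, 1]
r4 m[φ6→E] = [8, 2, 5]
r4 m[C→φ0] = [1, 1, 1]
r4 m[D→φ1] = [1, 1, 1]
r4 m[E→φ0] = [94080, 6600, 7650]
r4 m[E→φ1] = [120960, 7200, 7200]
r4 m[E→φ2] = [211680, 19800, 20400]
r4 m[E→φ3] = [241920, 15840, 24480]
r4 m[E→φ4] = [338688, 15840, 40800]
r4 m[E→φ5] = [564480, 26400, 122400]
r4 m[E→φ6] = [211680, 39600, 24480]
fixed point reached at round 4
b[E] = ⊗ incoming = [1693440, 79200, 122400]

b[E] = [1693440, 79200, 122400]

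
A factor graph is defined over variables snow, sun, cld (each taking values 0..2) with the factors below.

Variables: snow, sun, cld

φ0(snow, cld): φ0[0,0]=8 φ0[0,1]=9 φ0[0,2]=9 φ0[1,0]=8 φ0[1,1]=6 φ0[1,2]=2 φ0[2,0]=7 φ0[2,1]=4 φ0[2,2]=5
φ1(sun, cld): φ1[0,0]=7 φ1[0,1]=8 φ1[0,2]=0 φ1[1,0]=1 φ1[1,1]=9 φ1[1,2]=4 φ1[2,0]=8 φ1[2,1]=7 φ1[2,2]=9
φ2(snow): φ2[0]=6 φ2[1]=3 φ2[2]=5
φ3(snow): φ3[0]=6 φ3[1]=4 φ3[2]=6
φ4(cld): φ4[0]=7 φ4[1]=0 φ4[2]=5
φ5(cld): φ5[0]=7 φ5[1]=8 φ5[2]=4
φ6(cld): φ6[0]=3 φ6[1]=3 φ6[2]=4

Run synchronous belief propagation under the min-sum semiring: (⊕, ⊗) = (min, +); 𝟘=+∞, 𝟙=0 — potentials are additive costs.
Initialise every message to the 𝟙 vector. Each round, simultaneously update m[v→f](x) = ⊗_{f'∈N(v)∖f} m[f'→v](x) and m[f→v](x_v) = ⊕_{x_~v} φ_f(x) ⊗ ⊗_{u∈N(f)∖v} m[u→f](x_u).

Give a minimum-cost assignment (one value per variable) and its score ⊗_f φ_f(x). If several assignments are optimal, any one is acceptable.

init: all messages = 𝟙 over 3 values
r1 m[φ0→snow] = [8, 2, 4]
r1 m[φ0→cld] = [7, 4, 2]
r1 m[φ1→sun] = [0, 1, 7]
r1 m[φ1→cld] = [1, 7, 0]
r1 m[φ2→snow] = [6, 3, 5]
r1 m[φ3→snow] = [6, 4, 6]
r1 m[φ4→cld] = [7, 0, 5]
r1 m[φ5→cld] = [7, 8, 4]
r1 m[φ6→cld] = [3, 3, 4]
r1 m[snow→φ0] = [0, 0, 0]
r1 m[snow→φ2] = [0, 0, 0]
r1 m[snow→φ3] = [0, 0, 0]
r1 m[sun→φ1] = [0, 0, 0]
r1 m[cld→φ0] = [0, 0, 0]
r1 m[cld→φ1] = [0, 0, 0]
r1 m[cld→φ4] = [0, 0, 0]
r1 m[cld→φ5] = [0, 0, 0]
r1 m[cld→φ6] = [0, 0, 0]
r2 m[φ0→snow] = [8, 2, 4]
r2 m[φ0→cld] = [7, 4, 2]
r2 m[φ1→sun] = [0, 1, 7]
r2 m[φ1→cld] = [1, 7, 0]
r2 m[φ2→snow] = [6, 3, 5]
r2 m[φ3→snow] = [6, 4, 6]
r2 m[φ4→cld] = [7, 0, 5]
r2 m[φ5→cld] = [7, 8, 4]
r2 m[φ6→cld] = [3, 3, 4]
r2 m[snow→φ0] = [12, 7, 11]
r2 m[snow→φ2] = [14, 6, 10]
r2 m[snow→φ3] = [14, 5, 9]
r2 m[sun→φ1] = [0, 0, 0]
r2 m[cld→φ0] = [18, 18, 13]
r2 m[cld→φ1] = [24, 15, 15]
r2 m[cld→φ4] = [18, 22, 10]
r2 m[cld→φ5] = [18, 14, 11]
r2 m[cld→φ6] = [22, 19, 11]
r3 m[φ0→snow] = [22, 15, 18]
r3 m[φ0→cld] = [15, 13, 9]
r3 m[φ1→sun] = [15, 19, 22]
r3 m[φ1→cld] = [1, 7, 0]
r3 m[φ2→snow] = [6, 3, 5]
r3 m[φ3→snow] = [6, 4, 6]
r3 m[φ4→cld] = [7, 0, 5]
r3 m[φ5→cld] = [7, 8, 4]
r3 m[φ6→cld] = [3, 3, 4]
r3 m[snow→φ0] = [12, 7, 11]
r3 m[snow→φ2] = [14, 6, 10]
r3 m[snow→φ3] = [14, 5, 9]
r3 m[sun→φ1] = [0, 0, 0]
r3 m[cld→φ0] = [18, 18, 13]
r3 m[cld→φ1] = [24, 15, 15]
r3 m[cld→φ4] = [18, 22, 10]
r3 m[cld→φ5] = [18, 14, 11]
r3 m[cld→φ6] = [22, 19, 11]
r4 m[φ0→snow] = [22, 15, 18]
r4 m[φ0→cld] = [15, 13, 9]
r4 m[φ1→sun] = [15, 19, 22]
r4 m[φ1→cld] = [1, 7, 0]
r4 m[φ2→snow] = [6, 3, 5]
r4 m[φ3→snow] = [6, 4, 6]
r4 m[φ4→cld] = [7, 0, 5]
r4 m[φ5→cld] = [7, 8, 4]
r4 m[φ6→cld] = [3, 3, 4]
r4 m[snow→φ0] = [12, 7, 11]
r4 m[snow→φ2] = [28, 19, 24]
r4 m[snow→φ3] = [28, 18, 23]
r4 m[sun→φ1] = [0, 0, 0]
r4 m[cld→φ0] = [18, 18, 13]
r4 m[cld→φ1] = [32, 24, 22]
r4 m[cld→φ4] = [26, 31, 17]
r4 m[cld→φ5] = [26, 23, 18]
r4 m[cld→φ6] = [30, 28, 18]
r5 m[φ0→snow] = [22, 15, 18]
r5 m[φ0→cld] = [15, 13, 9]
r5 m[φ1→sun] = [22, 26, 31]
r5 m[φ1→cld] = [1, 7, 0]
r5 m[φ2→snow] = [6, 3, 5]
r5 m[φ3→snow] = [6, 4, 6]
r5 m[φ4→cld] = [7, 0, 5]
r5 m[φ5→cld] = [7, 8, 4]
r5 m[φ6→cld] = [3, 3, 4]
r5 m[snow→φ0] = [12, 7, 11]
r5 m[snow→φ2] = [28, 19, 24]
r5 m[snow→φ3] = [28, 18, 23]
r5 m[sun→φ1] = [0, 0, 0]
r5 m[cld→φ0] = [18, 18, 13]
r5 m[cld→φ1] = [32, 24, 22]
r5 m[cld→φ4] = [26, 31, 17]
r5 m[cld→φ5] = [26, 23, 18]
r5 m[cld→φ6] = [30, 28, 18]
r6 m[φ0→snow] = [22, 15, 18]
r6 m[φ0→cld] = [15, 13, 9]
r6 m[φ1→sun] = [22, 26, 31]
r6 m[φ1→cld] = [1, 7, 0]
r6 m[φ2→snow] = [6, 3, 5]
r6 m[φ3→snow] = [6, 4, 6]
r6 m[φ4→cld] = [7, 0, 5]
r6 m[φ5→cld] = [7, 8, 4]
r6 m[φ6→cld] = [3, 3, 4]
r6 m[snow→φ0] = [12, 7, 11]
r6 m[snow→φ2] = [28, 19, 24]
r6 m[snow→φ3] = [28, 18, 23]
r6 m[sun→φ1] = [0, 0, 0]
r6 m[cld→φ0] = [18, 18, 13]
r6 m[cld→φ1] = [32, 24, 22]
r6 m[cld→φ4] = [26, 31, 17]
r6 m[cld→φ5] = [26, 23, 18]
r6 m[cld→φ6] = [30, 28, 18]
fixed point reached at round 6
traceback from snow: (snow=1, sun=0, cld=2), score=22

assignment: (snow=1, sun=0, cld=2); score = 22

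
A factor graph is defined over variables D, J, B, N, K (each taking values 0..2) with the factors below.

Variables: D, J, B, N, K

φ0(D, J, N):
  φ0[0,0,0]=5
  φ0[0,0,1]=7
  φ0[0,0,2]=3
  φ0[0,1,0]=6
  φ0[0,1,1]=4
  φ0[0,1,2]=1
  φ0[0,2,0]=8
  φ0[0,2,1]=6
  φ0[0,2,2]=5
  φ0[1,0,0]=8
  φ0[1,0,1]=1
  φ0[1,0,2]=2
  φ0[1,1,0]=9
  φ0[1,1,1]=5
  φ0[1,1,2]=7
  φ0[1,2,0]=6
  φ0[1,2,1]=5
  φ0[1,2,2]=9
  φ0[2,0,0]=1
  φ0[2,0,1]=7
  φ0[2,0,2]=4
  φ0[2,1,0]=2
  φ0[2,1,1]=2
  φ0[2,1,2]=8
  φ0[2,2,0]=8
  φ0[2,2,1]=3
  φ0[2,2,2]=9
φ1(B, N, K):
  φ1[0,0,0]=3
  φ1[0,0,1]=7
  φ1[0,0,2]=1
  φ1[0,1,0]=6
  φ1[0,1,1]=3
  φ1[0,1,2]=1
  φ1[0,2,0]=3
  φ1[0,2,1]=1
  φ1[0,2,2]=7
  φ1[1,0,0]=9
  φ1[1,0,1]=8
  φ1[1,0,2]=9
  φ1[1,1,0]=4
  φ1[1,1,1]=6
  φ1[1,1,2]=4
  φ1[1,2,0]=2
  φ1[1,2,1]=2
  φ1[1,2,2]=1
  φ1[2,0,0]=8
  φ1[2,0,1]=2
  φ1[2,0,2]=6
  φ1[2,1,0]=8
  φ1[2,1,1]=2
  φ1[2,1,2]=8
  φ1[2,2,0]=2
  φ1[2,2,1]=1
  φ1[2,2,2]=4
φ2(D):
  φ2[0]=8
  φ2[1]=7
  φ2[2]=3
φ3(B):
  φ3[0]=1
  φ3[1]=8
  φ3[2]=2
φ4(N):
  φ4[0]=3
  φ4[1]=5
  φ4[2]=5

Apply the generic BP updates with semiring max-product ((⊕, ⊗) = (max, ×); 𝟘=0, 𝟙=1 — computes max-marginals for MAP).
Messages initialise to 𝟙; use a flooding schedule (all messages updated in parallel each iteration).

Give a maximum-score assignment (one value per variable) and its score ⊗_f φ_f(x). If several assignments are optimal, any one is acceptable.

assignment: (D=0, J=2, B=1, N=0, K=0); score = 13824

init: all messages = 𝟙 over 3 values
r1 m[φ0→D] = [8, 9, 9]
r1 m[φ0→J] = [8, 9, 9]
r1 m[φ0→N] = [9, 7, 9]
r1 m[φ1→B] = [7, 9, 8]
r1 m[φ1→N] = [9, 8, 7]
r1 m[φ1→K] = [9, 8, 9]
r1 m[φ2→D] = [8, 7, 3]
r1 m[φ3→B] = [1, 8, 2]
r1 m[φ4→N] = [3, 5, 5]
r1 m[D→φ0] = [1, 1, 1]
r1 m[D→φ2] = [1, 1, 1]
r1 m[J→φ0] = [1, 1, 1]
r1 m[B→φ1] = [1, 1, 1]
r1 m[B→φ3] = [1, 1, 1]
r1 m[N→φ0] = [1, 1, 1]
r1 m[N→φ1] = [1, 1, 1]
r1 m[N→φ4] = [1, 1, 1]
r1 m[K→φ1] = [1, 1, 1]
r2 m[φ0→D] = [8, 9, 9]
r2 m[φ0→J] = [8, 9, 9]
r2 m[φ0→N] = [9, 7, 9]
r2 m[φ1→B] = [7, 9, 8]
r2 m[φ1→N] = [9, 8, 7]
r2 m[φ1→K] = [9, 8, 9]
r2 m[φ2→D] = [8, 7, 3]
r2 m[φ3→B] = [1, 8, 2]
r2 m[φ4→N] = [3, 5, 5]
r2 m[D→φ0] = [8, 7, 3]
r2 m[D→φ2] = [8, 9, 9]
r2 m[J→φ0] = [1, 1, 1]
r2 m[B→φ1] = [1, 8, 2]
r2 m[B→φ3] = [7, 9, 8]
r2 m[N→φ0] = [27, 40, 35]
r2 m[N→φ1] = [27, 35, 45]
r2 m[N→φ4] = [81, 56, 63]
r2 m[K→φ1] = [1, 1, 1]
r3 m[φ0→D] = [280, 315, 315]
r3 m[φ0→J] = [2240, 1715, 2205]
r3 m[φ0→N] = [64, 56, 63]
r3 m[φ1→B] = [315, 243, 280]
r3 m[φ1→N] = [72, 48, 16]
r3 m[φ1→K] = [1944, 1728, 1944]
r3 m[φ2→D] = [8, 7, 3]
r3 m[φ3→B] = [1, 8, 2]
r3 m[φ4→N] = [3, 5, 5]
r3 m[D→φ0] = [8, 7, 3]
r3 m[D→φ2] = [8, 9, 9]
r3 m[J→φ0] = [1, 1, 1]
r3 m[B→φ1] = [1, 8, 2]
r3 m[B→φ3] = [7, 9, 8]
r3 m[N→φ0] = [27, 40, 35]
r3 m[N→φ1] = [27, 35, 45]
r3 m[N→φ4] = [81, 56, 63]
r3 m[K→φ1] = [1, 1, 1]
r4 m[φ0→D] = [280, 315, 315]
r4 m[φ0→J] = [2240, 1715, 2205]
r4 m[φ0→N] = [64, 56, 63]
r4 m[φ1→B] = [315, 243, 280]
r4 m[φ1→N] = [72, 48, 16]
r4 m[φ1→K] = [1944, 1728, 1944]
r4 m[φ2→D] = [8, 7, 3]
r4 m[φ3→B] = [1, 8, 2]
r4 m[φ4→N] = [3, 5, 5]
r4 m[D→φ0] = [8, 7, 3]
r4 m[D→φ2] = [280, 315, 315]
r4 m[J→φ0] = [1, 1, 1]
r4 m[B→φ1] = [1, 8, 2]
r4 m[B→φ3] = [315, 243, 280]
r4 m[N→φ0] = [216, 240, 80]
r4 m[N→φ1] = [192, 280, 315]
r4 m[N→φ4] = [4608, 2688, 1008]
r4 m[K→φ1] = [1, 1, 1]
r5 m[φ0→D] = [1728, 1944, 1728]
r5 m[φ0→J] = [13440, 13608, 13824]
r5 m[φ0→N] = [64, 56, 63]
r5 m[φ1→B] = [2205, 1728, 2240]
r5 m[φ1→N] = [72, 48, 16]
r5 m[φ1→K] = [13824, 13440, 13824]
r5 m[φ2→D] = [8, 7, 3]
r5 m[φ3→B] = [1, 8, 2]
r5 m[φ4→N] = [3, 5, 5]
r5 m[D→φ0] = [8, 7, 3]
r5 m[D→φ2] = [280, 315, 315]
r5 m[J→φ0] = [1, 1, 1]
r5 m[B→φ1] = [1, 8, 2]
r5 m[B→φ3] = [315, 243, 280]
r5 m[N→φ0] = [216, 240, 80]
r5 m[N→φ1] = [192, 280, 315]
r5 m[N→φ4] = [4608, 2688, 1008]
r5 m[K→φ1] = [1, 1, 1]
r6 m[φ0→D] = [1728, 1944, 1728]
r6 m[φ0→J] = [13440, 13608, 13824]
r6 m[φ0→N] = [64, 56, 63]
r6 m[φ1→B] = [2205, 1728, 2240]
r6 m[φ1→N] = [72, 48, 16]
r6 m[φ1→K] = [13824, 13440, 13824]
r6 m[φ2→D] = [8, 7, 3]
r6 m[φ3→B] = [1, 8, 2]
r6 m[φ4→N] = [3, 5, 5]
r6 m[D→φ0] = [8, 7, 3]
r6 m[D→φ2] = [1728, 1944, 1728]
r6 m[J→φ0] = [1, 1, 1]
r6 m[B→φ1] = [1, 8, 2]
r6 m[B→φ3] = [2205, 1728, 2240]
r6 m[N→φ0] = [216, 240, 80]
r6 m[N→φ1] = [192, 280, 315]
r6 m[N→φ4] = [4608, 2688, 1008]
r6 m[K→φ1] = [1, 1, 1]
r7 m[φ0→D] = [1728, 1944, 1728]
r7 m[φ0→J] = [13440, 13608, 13824]
r7 m[φ0→N] = [64, 56, 63]
r7 m[φ1→B] = [2205, 1728, 2240]
r7 m[φ1→N] = [72, 48, 16]
r7 m[φ1→K] = [13824, 13440, 13824]
r7 m[φ2→D] = [8, 7, 3]
r7 m[φ3→B] = [1, 8, 2]
r7 m[φ4→N] = [3, 5, 5]
r7 m[D→φ0] = [8, 7, 3]
r7 m[D→φ2] = [1728, 1944, 1728]
r7 m[J→φ0] = [1, 1, 1]
r7 m[B→φ1] = [1, 8, 2]
r7 m[B→φ3] = [2205, 1728, 2240]
r7 m[N→φ0] = [216, 240, 80]
r7 m[N→φ1] = [192, 280, 315]
r7 m[N→φ4] = [4608, 2688, 1008]
r7 m[K→φ1] = [1, 1, 1]
fixed point reached at round 7
traceback from D: (D=0, J=2, B=1, N=0, K=0), score=13824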